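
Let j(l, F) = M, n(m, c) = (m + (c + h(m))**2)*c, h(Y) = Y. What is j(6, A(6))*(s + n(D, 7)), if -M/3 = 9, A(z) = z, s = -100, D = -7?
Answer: 4023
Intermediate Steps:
n(m, c) = c*(m + (c + m)**2) (n(m, c) = (m + (c + m)**2)*c = c*(m + (c + m)**2))
M = -27 (M = -3*9 = -27)
j(l, F) = -27
j(6, A(6))*(s + n(D, 7)) = -27*(-100 + 7*(-7 + (7 - 7)**2)) = -27*(-100 + 7*(-7 + 0**2)) = -27*(-100 + 7*(-7 + 0)) = -27*(-100 + 7*(-7)) = -27*(-100 - 49) = -27*(-149) = 4023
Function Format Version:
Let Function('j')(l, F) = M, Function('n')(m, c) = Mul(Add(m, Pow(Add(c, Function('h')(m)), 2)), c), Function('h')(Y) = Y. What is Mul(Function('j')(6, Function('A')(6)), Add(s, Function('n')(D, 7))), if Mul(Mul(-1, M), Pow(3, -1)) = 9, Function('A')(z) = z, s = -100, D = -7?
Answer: 4023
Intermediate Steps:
Function('n')(m, c) = Mul(c, Add(m, Pow(Add(c, m), 2))) (Function('n')(m, c) = Mul(Add(m, Pow(Add(c, m), 2)), c) = Mul(c, Add(m, Pow(Add(c, m), 2))))
M = -27 (M = Mul(-3, 9) = -27)
Function('j')(l, F) = -27
Mul(Function('j')(6, Function('A')(6)), Add(s, Function('n')(D, 7))) = Mul(-27, Add(-100, Mul(7, Add(-7, Pow(Add(7, -7), 2))))) = Mul(-27, Add(-100, Mul(7, Add(-7, Pow(0, 2))))) = Mul(-27, Add(-100, Mul(7, Add(-7, 0)))) = Mul(-27, Add(-100, Mul(7, -7))) = Mul(-27, Add(-100, -49)) = Mul(-27, -149) = 4023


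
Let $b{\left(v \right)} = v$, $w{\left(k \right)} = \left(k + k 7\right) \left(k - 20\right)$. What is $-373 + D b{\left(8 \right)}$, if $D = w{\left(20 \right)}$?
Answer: $-373$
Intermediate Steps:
$w{\left(k \right)} = 8 k \left(-20 + k\right)$ ($w{\left(k \right)} = \left(k + 7 k\right) \left(-20 + k\right) = 8 k \left(-20 + k\right)$)
$D = 0$ ($D = 8 \cdot 20 \left(-20 + 20\right) = 8 \cdot 20 \cdot 0 = 0$)
$-373 + D b{\left(8 \right)} = -373 + 0 \cdot 8 = -373 + 0 = -373$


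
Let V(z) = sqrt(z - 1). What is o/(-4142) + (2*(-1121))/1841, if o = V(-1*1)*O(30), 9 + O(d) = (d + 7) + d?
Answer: -2242/1841 - 29*I*sqrt(2)/2071 ≈ -1.2178 - 0.019803*I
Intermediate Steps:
O(d) = -2 + 2*d (O(d) = -9 + ((d + 7) + d) = -9 + ((7 + d) + d) = -9 + (7 + 2*d) = -2 + 2*d)
V(z) = sqrt(-1 + z)
o = 58*I*sqrt(2) (o = sqrt(-1 - 1*1)*(-2 + 2*30) = sqrt(-1 - 1)*(-2 + 60) = sqrt(-2)*58 = (I*sqrt(2))*58 = 58*I*sqrt(2) ≈ 82.024*I)
o/(-4142) + (2*(-1121))/1841 = (58*I*sqrt(2))/(-4142) + (2*(-1121))/1841 = (58*I*sqrt(2))*(-1/4142) - 2242*1/1841 = -29*I*sqrt(2)/2071 - 2242/1841 = -2242/1841 - 29*I*sqrt(2)/2071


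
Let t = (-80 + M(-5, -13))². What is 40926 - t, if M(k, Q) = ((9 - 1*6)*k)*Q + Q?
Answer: 30522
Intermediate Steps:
M(k, Q) = Q + 3*Q*k (M(k, Q) = ((9 - 6)*k)*Q + Q = (3*k)*Q + Q = 3*Q*k + Q = Q + 3*Q*k)
t = 10404 (t = (-80 - 13*(1 + 3*(-5)))² = (-80 - 13*(1 - 15))² = (-80 - 13*(-14))² = (-80 + 182)² = 102² = 10404)
40926 - t = 40926 - 1*10404 = 40926 - 10404 = 30522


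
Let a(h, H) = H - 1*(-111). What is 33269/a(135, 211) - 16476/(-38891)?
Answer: 1299169951/12522902 ≈ 103.74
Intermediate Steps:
a(h, H) = 111 + H (a(h, H) = H + 111 = 111 + H)
33269/a(135, 211) - 16476/(-38891) = 33269/(111 + 211) - 16476/(-38891) = 33269/322 - 16476*(-1/38891) = 33269*(1/322) + 16476/38891 = 33269/322 + 16476/38891 = 1299169951/12522902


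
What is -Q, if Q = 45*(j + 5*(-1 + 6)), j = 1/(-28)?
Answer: -31455/28 ≈ -1123.4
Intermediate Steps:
j = -1/28 ≈ -0.035714
Q = 31455/28 (Q = 45*(-1/28 + 5*(-1 + 6)) = 45*(-1/28 + 5*5) = 45*(-1/28 + 25) = 45*(699/28) = 31455/28 ≈ 1123.4)
-Q = -1*31455/28 = -31455/28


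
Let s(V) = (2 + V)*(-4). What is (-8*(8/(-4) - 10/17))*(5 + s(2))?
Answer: -3872/17 ≈ -227.76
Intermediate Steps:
s(V) = -8 - 4*V
(-8*(8/(-4) - 10/17))*(5 + s(2)) = (-8*(8/(-4) - 10/17))*(5 + (-8 - 4*2)) = (-8*(8*(-1/4) - 10*1/17))*(5 + (-8 - 8)) = (-8*(-2 - 10/17))*(5 - 16) = -8*(-44/17)*(-11) = (352/17)*(-11) = -3872/17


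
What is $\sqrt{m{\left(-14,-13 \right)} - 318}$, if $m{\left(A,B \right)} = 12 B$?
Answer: $i \sqrt{474} \approx 21.772 i$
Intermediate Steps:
$\sqrt{m{\left(-14,-13 \right)} - 318} = \sqrt{12 \left(-13\right) - 318} = \sqrt{-156 - 318} = \sqrt{-474} = i \sqrt{474}$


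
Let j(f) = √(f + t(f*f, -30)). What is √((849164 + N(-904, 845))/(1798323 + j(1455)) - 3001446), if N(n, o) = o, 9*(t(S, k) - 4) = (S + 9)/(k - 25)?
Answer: √((-296866268877695 - 3001446*I*√8523955)/(98907765 + I*√8523955)) ≈ 0.e-9 - 1732.5*I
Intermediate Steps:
t(S, k) = 4 + (9 + S)/(9*(-25 + k)) (t(S, k) = 4 + ((S + 9)/(k - 25))/9 = 4 + ((9 + S)/(-25 + k))/9 = 4 + (9 + S)/(9*(-25 + k)))
j(f) = √(219/55 + f - f²/495) (j(f) = √(f + (-891 + f*f + 36*(-30))/(9*(-25 - 30))) = √(f + (⅑)*(-891 + f² - 1080)/(-55)) = √(f + (⅑)*(-1/55)*(-1971 + f²)) = √(f + (219/55 - f²/495)) = √(219/55 + f - f²/495))
√((849164 + N(-904, 845))/(1798323 + j(1455)) - 3001446) = √((849164 + 845)/(1798323 + √(108405 - 55*1455² + 27225*1455)/165) - 3001446) = √(850009/(1798323 + √(108405 - 55*2117025 + 39612375)/165) - 3001446) = √(850009/(1798323 + √(108405 - 116436375 + 39612375)/165) - 3001446) = √(850009/(1798323 + √(-76715595)/165) - 3001446) = √(850009/(1798323 + (3*I*√8523955)/165) - 3001446) = √(850009/(1798323 + I*√8523955/55) - 3001446) = √(-3001446 + 850009/(1798323 + I*√8523955/55))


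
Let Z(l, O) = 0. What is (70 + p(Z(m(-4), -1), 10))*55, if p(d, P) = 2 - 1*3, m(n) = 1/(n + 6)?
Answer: 3795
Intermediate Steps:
m(n) = 1/(6 + n)
p(d, P) = -1 (p(d, P) = 2 - 3 = -1)
(70 + p(Z(m(-4), -1), 10))*55 = (70 - 1)*55 = 69*55 = 3795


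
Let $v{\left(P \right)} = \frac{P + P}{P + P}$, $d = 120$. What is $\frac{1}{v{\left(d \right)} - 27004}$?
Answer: $- \frac{1}{27003} \approx -3.7033 \cdot 10^{-5}$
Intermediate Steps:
$v{\left(P \right)} = 1$ ($v{\left(P \right)} = \frac{2 P}{2 P} = 2 P \frac{1}{2 P} = 1$)
$\frac{1}{v{\left(d \right)} - 27004} = \frac{1}{1 - 27004} = \frac{1}{-27003} = - \frac{1}{27003}$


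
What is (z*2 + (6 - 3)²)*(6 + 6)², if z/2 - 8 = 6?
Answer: 9360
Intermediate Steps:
z = 28 (z = 16 + 2*6 = 16 + 12 = 28)
(z*2 + (6 - 3)²)*(6 + 6)² = (28*2 + (6 - 3)²)*(6 + 6)² = (56 + 3²)*12² = (56 + 9)*144 = 65*144 = 9360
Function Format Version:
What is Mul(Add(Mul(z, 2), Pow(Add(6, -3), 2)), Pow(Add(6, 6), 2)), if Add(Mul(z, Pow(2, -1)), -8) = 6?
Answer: 9360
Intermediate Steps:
z = 28 (z = Add(16, Mul(2, 6)) = Add(16, 12) = 28)
Mul(Add(Mul(z, 2), Pow(Add(6, -3), 2)), Pow(Add(6, 6), 2)) = Mul(Add(Mul(28, 2), Pow(Add(6, -3), 2)), Pow(Add(6, 6), 2)) = Mul(Add(56, Pow(3, 2)), Pow(12, 2)) = Mul(Add(56, 9), 144) = Mul(65, 144) = 9360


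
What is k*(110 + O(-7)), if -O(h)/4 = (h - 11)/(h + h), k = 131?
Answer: 96154/7 ≈ 13736.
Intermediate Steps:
O(h) = -2*(-11 + h)/h (O(h) = -4*(h - 11)/(h + h) = -4*(-11 + h)/(2*h) = -4*(-11 + h)*1/(2*h) = -2*(-11 + h)/h)
k*(110 + O(-7)) = 131*(110 + (-2 + 22/(-7))) = 131*(110 + (-2 + 22*(-⅐))) = 131*(110 + (-2 - 22/7)) = 131*(110 - 36/7) = 131*(734/7) = 96154/7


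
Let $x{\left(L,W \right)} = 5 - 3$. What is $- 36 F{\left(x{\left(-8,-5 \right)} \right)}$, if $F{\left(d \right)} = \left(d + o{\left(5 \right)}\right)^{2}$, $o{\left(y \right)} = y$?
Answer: $-1764$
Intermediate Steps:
$x{\left(L,W \right)} = 2$
$F{\left(d \right)} = \left(5 + d\right)^{2}$ ($F{\left(d \right)} = \left(d + 5\right)^{2} = \left(5 + d\right)^{2}$)
$- 36 F{\left(x{\left(-8,-5 \right)} \right)} = - 36 \left(5 + 2\right)^{2} = - 36 \cdot 7^{2} = \left(-36\right) 49 = -1764$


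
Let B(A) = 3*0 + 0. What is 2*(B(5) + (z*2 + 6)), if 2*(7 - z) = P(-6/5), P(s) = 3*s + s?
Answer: 248/5 ≈ 49.600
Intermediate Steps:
B(A) = 0 (B(A) = 0 + 0 = 0)
P(s) = 4*s
z = 47/5 (z = 7 - 2*(-6/5) = 7 - 2*(-1*6/5) = 7 - 2*(-6)/5 = 7 - ½*(-24/5) = 7 + 12/5 = 47/5 ≈ 9.4000)
2*(B(5) + (z*2 + 6)) = 2*(0 + ((47/5)*2 + 6)) = 2*(0 + (94/5 + 6)) = 2*(0 + 124/5) = 2*(124/5) = 248/5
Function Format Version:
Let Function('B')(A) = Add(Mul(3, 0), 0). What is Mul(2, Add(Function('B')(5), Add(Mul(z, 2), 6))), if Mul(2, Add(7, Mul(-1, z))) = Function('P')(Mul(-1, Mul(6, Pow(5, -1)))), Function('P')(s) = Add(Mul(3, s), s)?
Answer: Rational(248, 5) ≈ 49.600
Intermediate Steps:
Function('B')(A) = 0 (Function('B')(A) = Add(0, 0) = 0)
Function('P')(s) = Mul(4, s)
z = Rational(47, 5) (z = Add(7, Mul(Rational(-1, 2), Mul(4, Mul(-1, Mul(6, Pow(5, -1)))))) = Add(7, Mul(Rational(-1, 2), Mul(4, Mul(-1, Mul(6, Rational(1, 5)))))) = Add(7, Mul(Rational(-1, 2), Mul(4, Mul(-1, Rational(6, 5))))) = Add(7, Mul(Rational(-1, 2), Mul(4, Rational(-6, 5)))) = Add(7, Mul(Rational(-1, 2), Rational(-24, 5))) = Add(7, Rational(12, 5)) = Rational(47, 5) ≈ 9.4000)
Mul(2, Add(Function('B')(5), Add(Mul(z, 2), 6))) = Mul(2, Add(0, Add(Mul(Rational(47, 5), 2), 6))) = Mul(2, Add(0, Add(Rational(94, 5), 6))) = Mul(2, Add(0, Rational(124, 5))) = Mul(2, Rational(124, 5)) = Rational(248, 5)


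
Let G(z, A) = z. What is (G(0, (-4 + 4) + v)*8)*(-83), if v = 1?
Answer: 0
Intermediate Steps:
(G(0, (-4 + 4) + v)*8)*(-83) = (0*8)*(-83) = 0*(-83) = 0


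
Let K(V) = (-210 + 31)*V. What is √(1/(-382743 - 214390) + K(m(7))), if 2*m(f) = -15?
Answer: √1914769189341398/1194266 ≈ 36.640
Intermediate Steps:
m(f) = -15/2 (m(f) = (½)*(-15) = -15/2)
K(V) = -179*V
√(1/(-382743 - 214390) + K(m(7))) = √(1/(-382743 - 214390) - 179*(-15/2)) = √(1/(-597133) + 2685/2) = √(-1/597133 + 2685/2) = √(1603302103/1194266) = √1914769189341398/1194266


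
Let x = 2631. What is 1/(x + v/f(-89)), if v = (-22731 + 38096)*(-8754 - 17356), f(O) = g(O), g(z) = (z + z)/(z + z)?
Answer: -1/401177519 ≈ -2.4927e-9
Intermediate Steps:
g(z) = 1 (g(z) = (2*z)/((2*z)) = (2*z)*(1/(2*z)) = 1)
f(O) = 1
v = -401180150 (v = 15365*(-26110) = -401180150)
1/(x + v/f(-89)) = 1/(2631 - 401180150/1) = 1/(2631 - 401180150*1) = 1/(2631 - 401180150) = 1/(-401177519) = -1/401177519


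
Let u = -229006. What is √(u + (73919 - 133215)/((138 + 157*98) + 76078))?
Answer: I*√53377164547406/15267 ≈ 478.55*I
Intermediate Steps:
√(u + (73919 - 133215)/((138 + 157*98) + 76078)) = √(-229006 + (73919 - 133215)/((138 + 157*98) + 76078)) = √(-229006 - 59296/((138 + 15386) + 76078)) = √(-229006 - 59296/(15524 + 76078)) = √(-229006 - 59296/91602) = √(-229006 - 59296*1/91602) = √(-229006 - 29648/45801) = √(-10488733454/45801) = I*√53377164547406/15267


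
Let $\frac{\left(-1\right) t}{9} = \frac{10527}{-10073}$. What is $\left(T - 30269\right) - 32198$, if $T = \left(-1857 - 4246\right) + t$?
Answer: $- \frac{690610867}{10073} \approx -68561.0$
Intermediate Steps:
$t = \frac{94743}{10073}$ ($t = - 9 \frac{10527}{-10073} = - 9 \cdot 10527 \left(- \frac{1}{10073}\right) = \left(-9\right) \left(- \frac{10527}{10073}\right) = \frac{94743}{10073} \approx 9.4056$)
$T = - \frac{61380776}{10073}$ ($T = \left(-1857 - 4246\right) + \frac{94743}{10073} = -6103 + \frac{94743}{10073} = - \frac{61380776}{10073} \approx -6093.6$)
$\left(T - 30269\right) - 32198 = \left(- \frac{61380776}{10073} - 30269\right) - 32198 = - \frac{366280413}{10073} - 32198 = - \frac{690610867}{10073}$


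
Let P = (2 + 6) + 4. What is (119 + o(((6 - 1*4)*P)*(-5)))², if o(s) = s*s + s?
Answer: 207331201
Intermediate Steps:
P = 12 (P = 8 + 4 = 12)
o(s) = s + s² (o(s) = s² + s = s + s²)
(119 + o(((6 - 1*4)*P)*(-5)))² = (119 + (((6 - 1*4)*12)*(-5))*(1 + ((6 - 1*4)*12)*(-5)))² = (119 + (((6 - 4)*12)*(-5))*(1 + ((6 - 4)*12)*(-5)))² = (119 + ((2*12)*(-5))*(1 + (2*12)*(-5)))² = (119 + (24*(-5))*(1 + 24*(-5)))² = (119 - 120*(1 - 120))² = (119 - 120*(-119))² = (119 + 14280)² = 14399² = 207331201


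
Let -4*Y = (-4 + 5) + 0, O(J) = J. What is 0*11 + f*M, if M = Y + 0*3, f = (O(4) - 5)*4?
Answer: 1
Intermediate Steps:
f = -4 (f = (4 - 5)*4 = -1*4 = -4)
Y = -1/4 (Y = -((-4 + 5) + 0)/4 = -(1 + 0)/4 = -1/4*1 = -1/4 ≈ -0.25000)
M = -1/4 (M = -1/4 + 0*3 = -1/4 + 0 = -1/4 ≈ -0.25000)
0*11 + f*M = 0*11 - 4*(-1/4) = 0 + 1 = 1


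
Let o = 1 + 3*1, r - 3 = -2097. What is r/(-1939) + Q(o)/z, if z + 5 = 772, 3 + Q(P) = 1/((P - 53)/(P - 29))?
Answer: 11208892/10410491 ≈ 1.0767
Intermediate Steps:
r = -2094 (r = 3 - 2097 = -2094)
o = 4 (o = 1 + 3 = 4)
Q(P) = -3 + (-29 + P)/(-53 + P) (Q(P) = -3 + 1/((P - 53)/(P - 29)) = -3 + 1/((-53 + P)/(-29 + P)) = -3 + (-29 + P)/(-53 + P))
z = 767 (z = -5 + 772 = 767)
r/(-1939) + Q(o)/z = -2094/(-1939) + (2*(65 - 1*4)/(-53 + 4))/767 = -2094*(-1/1939) + (2*(65 - 4)/(-49))*(1/767) = 2094/1939 + (2*(-1/49)*61)*(1/767) = 2094/1939 - 122/49*1/767 = 2094/1939 - 122/37583 = 11208892/10410491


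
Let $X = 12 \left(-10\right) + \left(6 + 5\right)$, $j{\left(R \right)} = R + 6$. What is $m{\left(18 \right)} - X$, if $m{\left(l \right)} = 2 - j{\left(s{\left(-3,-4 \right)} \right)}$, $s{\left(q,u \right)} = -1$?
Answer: $106$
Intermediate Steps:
$j{\left(R \right)} = 6 + R$
$X = -109$ ($X = -120 + 11 = -109$)
$m{\left(l \right)} = -3$ ($m{\left(l \right)} = 2 - \left(6 - 1\right) = 2 - 5 = -3$)
$m{\left(18 \right)} - X = -3 - -109 = -3 + 109 = 106$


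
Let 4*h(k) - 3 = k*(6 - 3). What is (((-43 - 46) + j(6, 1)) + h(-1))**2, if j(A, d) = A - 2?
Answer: 7225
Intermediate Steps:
h(k) = 3/4 + 3*k/4 (h(k) = 3/4 + (k*(6 - 3))/4 = 3/4 + (k*3)/4 = 3/4 + (3*k)/4 = 3/4 + 3*k/4)
j(A, d) = -2 + A
(((-43 - 46) + j(6, 1)) + h(-1))**2 = (((-43 - 46) + (-2 + 6)) + (3/4 + (3/4)*(-1)))**2 = ((-89 + 4) + (3/4 - 3/4))**2 = (-85 + 0)**2 = (-85)**2 = 7225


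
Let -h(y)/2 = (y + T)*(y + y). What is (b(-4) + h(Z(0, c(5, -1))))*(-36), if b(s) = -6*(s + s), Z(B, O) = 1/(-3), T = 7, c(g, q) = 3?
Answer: -2048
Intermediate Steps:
Z(B, O) = -⅓
b(s) = -12*s
h(y) = -4*y*(7 + y) (h(y) = -2*(y + 7)*(y + y) = -2*(7 + y)*2*y = -4*y*(7 + y))
(b(-4) + h(Z(0, c(5, -1))))*(-36) = (-12*(-4) - 4*(-⅓)*(7 - ⅓))*(-36) = (48 - 4*(-⅓)*20/3)*(-36) = (48 + 80/9)*(-36) = (512/9)*(-36) = -2048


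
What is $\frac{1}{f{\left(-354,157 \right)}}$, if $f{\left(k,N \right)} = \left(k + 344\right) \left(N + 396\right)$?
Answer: $- \frac{1}{5530} \approx -0.00018083$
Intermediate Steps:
$f{\left(k,N \right)} = \left(344 + k\right) \left(396 + N\right)$
$\frac{1}{f{\left(-354,157 \right)}} = \frac{1}{136224 + 344 \cdot 157 + 396 \left(-354\right) + 157 \left(-354\right)} = \frac{1}{136224 + 54008 - 140184 - 55578} = \frac{1}{-5530} = - \frac{1}{5530}$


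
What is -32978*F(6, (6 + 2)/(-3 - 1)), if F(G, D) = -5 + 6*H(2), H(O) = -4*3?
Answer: 2539306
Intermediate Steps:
H(O) = -12
F(G, D) = -77 (F(G, D) = -5 + 6*(-12) = -5 - 72 = -77)
-32978*F(6, (6 + 2)/(-3 - 1)) = -32978*(-77) = 2539306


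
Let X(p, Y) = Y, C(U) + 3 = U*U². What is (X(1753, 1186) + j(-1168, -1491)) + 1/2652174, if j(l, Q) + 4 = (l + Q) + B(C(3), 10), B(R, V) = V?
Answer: -3890739257/2652174 ≈ -1467.0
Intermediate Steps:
C(U) = -3 + U³ (C(U) = -3 + U*U² = -3 + U³)
j(l, Q) = 6 + Q + l (j(l, Q) = -4 + ((l + Q) + 10) = -4 + ((Q + l) + 10) = -4 + (10 + Q + l) = 6 + Q + l)
(X(1753, 1186) + j(-1168, -1491)) + 1/2652174 = (1186 + (6 - 1491 - 1168)) + 1/2652174 = (1186 - 2653) + 1/2652174 = -1467 + 1/2652174 = -3890739257/2652174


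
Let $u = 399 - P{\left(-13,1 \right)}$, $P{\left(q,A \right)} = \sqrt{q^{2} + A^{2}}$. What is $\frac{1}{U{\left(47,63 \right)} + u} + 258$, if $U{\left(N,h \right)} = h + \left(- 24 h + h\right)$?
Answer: $\frac{251290755}{973999} + \frac{\sqrt{170}}{973999} \approx 258.0$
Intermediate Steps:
$P{\left(q,A \right)} = \sqrt{A^{2} + q^{2}}$
$u = 399 - \sqrt{170}$ ($u = 399 - \sqrt{1^{2} + \left(-13\right)^{2}} = 399 - \sqrt{1 + 169} = 399 - \sqrt{170} \approx 385.96$)
$U{\left(N,h \right)} = - 22 h$ ($U{\left(N,h \right)} = h - 23 h = - 22 h$)
$\frac{1}{U{\left(47,63 \right)} + u} + 258 = \frac{1}{\left(-22\right) 63 + \left(399 - \sqrt{170}\right)} + 258 = \frac{1}{-1386 + \left(399 - \sqrt{170}\right)} + 258 = \frac{1}{-987 - \sqrt{170}} + 258 = 258 + \frac{1}{-987 - \sqrt{170}}$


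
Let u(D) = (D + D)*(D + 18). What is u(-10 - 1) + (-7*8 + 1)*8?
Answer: -594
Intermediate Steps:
u(D) = 2*D*(18 + D) (u(D) = (2*D)*(18 + D) = 2*D*(18 + D))
u(-10 - 1) + (-7*8 + 1)*8 = 2*(-10 - 1)*(18 + (-10 - 1)) + (-7*8 + 1)*8 = 2*(-11)*(18 - 11) + (-56 + 1)*8 = 2*(-11)*7 - 55*8 = -154 - 440 = -594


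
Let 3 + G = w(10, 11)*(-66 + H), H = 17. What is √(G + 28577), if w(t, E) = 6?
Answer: 2*√7070 ≈ 168.17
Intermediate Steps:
G = -297 (G = -3 + 6*(-66 + 17) = -3 + 6*(-49) = -3 - 294 = -297)
√(G + 28577) = √(-297 + 28577) = √28280 = 2*√7070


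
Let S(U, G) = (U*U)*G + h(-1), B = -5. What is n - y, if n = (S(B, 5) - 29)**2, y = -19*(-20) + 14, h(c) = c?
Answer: 8631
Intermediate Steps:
y = 394 (y = 380 + 14 = 394)
S(U, G) = -1 + G*U**2 (S(U, G) = (U*U)*G - 1 = U**2*G - 1 = G*U**2 - 1 = -1 + G*U**2)
n = 9025 (n = ((-1 + 5*(-5)**2) - 29)**2 = ((-1 + 5*25) - 29)**2 = ((-1 + 125) - 29)**2 = (124 - 29)**2 = 95**2 = 9025)
n - y = 9025 - 1*394 = 9025 - 394 = 8631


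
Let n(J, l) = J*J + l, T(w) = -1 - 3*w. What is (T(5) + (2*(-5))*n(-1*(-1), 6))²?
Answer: 7396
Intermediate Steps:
n(J, l) = l + J² (n(J, l) = J² + l = l + J²)
(T(5) + (2*(-5))*n(-1*(-1), 6))² = ((-1 - 3*5) + (2*(-5))*(6 + (-1*(-1))²))² = ((-1 - 15) - 10*(6 + 1²))² = (-16 - 10*(6 + 1))² = (-16 - 10*7)² = (-16 - 70)² = (-86)² = 7396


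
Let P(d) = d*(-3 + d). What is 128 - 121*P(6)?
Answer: -2050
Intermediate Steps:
128 - 121*P(6) = 128 - 726*(-3 + 6) = 128 - 726*3 = 128 - 121*18 = 128 - 2178 = -2050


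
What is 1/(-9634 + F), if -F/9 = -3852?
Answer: 1/25034 ≈ 3.9946e-5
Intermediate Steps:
F = 34668 (F = -9*(-3852) = 34668)
1/(-9634 + F) = 1/(-9634 + 34668) = 1/25034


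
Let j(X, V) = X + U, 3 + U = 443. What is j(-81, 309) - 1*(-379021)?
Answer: 379380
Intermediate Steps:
U = 440 (U = -3 + 443 = 440)
j(X, V) = 440 + X (j(X, V) = X + 440 = 440 + X)
j(-81, 309) - 1*(-379021) = (440 - 81) - 1*(-379021) = 359 + 379021 = 379380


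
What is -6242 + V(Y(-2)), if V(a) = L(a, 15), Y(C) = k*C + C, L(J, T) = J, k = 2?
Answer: -6248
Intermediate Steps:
Y(C) = 3*C (Y(C) = 2*C + C = 3*C)
V(a) = a
-6242 + V(Y(-2)) = -6242 + 3*(-2) = -6242 - 6 = -6248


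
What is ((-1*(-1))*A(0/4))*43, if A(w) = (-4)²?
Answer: 688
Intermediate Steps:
A(w) = 16
((-1*(-1))*A(0/4))*43 = (-1*(-1)*16)*43 = (1*16)*43 = 16*43 = 688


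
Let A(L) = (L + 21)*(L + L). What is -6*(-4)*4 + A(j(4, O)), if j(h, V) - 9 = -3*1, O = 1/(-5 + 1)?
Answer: 420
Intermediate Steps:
O = -1/4 (O = 1/(-4) = -1/4 ≈ -0.25000)
j(h, V) = 6 (j(h, V) = 9 - 3*1 = 9 - 3 = 6)
A(L) = 2*L*(21 + L) (A(L) = (21 + L)*(2*L) = 2*L*(21 + L))
-6*(-4)*4 + A(j(4, O)) = -6*(-4)*4 + 2*6*(21 + 6) = 24*4 + 2*6*27 = 96 + 324 = 420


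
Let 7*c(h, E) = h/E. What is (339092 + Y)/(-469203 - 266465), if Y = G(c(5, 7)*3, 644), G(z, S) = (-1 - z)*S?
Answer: -591939/1287419 ≈ -0.45979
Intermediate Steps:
c(h, E) = h/(7*E) (c(h, E) = (h/E)/7 = h/(7*E))
G(z, S) = S*(-1 - z)
Y = -5888/7 (Y = -1*644*(1 + ((⅐)*5/7)*3) = -1*644*(1 + ((⅐)*5*(⅐))*3) = -1*644*(1 + (5/49)*3) = -1*644*(1 + 15/49) = -1*644*64/49 = -5888/7 ≈ -841.14)
(339092 + Y)/(-469203 - 266465) = (339092 - 5888/7)/(-469203 - 266465) = (2367756/7)/(-735668) = (2367756/7)*(-1/735668) = -591939/1287419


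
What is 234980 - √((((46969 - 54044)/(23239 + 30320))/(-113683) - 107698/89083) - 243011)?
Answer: 234980 - I*√7943853435759565481378765569748338/180801306666717 ≈ 2.3498e+5 - 492.96*I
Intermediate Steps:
234980 - √((((46969 - 54044)/(23239 + 30320))/(-113683) - 107698/89083) - 243011) = 234980 - √((-7075/53559*(-1/113683) - 107698*1/89083) - 243011) = 234980 - √((-7075*1/53559*(-1/113683) - 107698/89083) - 243011) = 234980 - √((-7075/53559*(-1/113683) - 107698/89083) - 243011) = 234980 - √((7075/6088747797 - 107698/89083) - 243011) = 234980 - √(-655745329979081/542403920000151 - 243011) = 234980 - √(-131810774748486673742/542403920000151) = 234980 - I*√7943853435759565481378765569748338/180801306666717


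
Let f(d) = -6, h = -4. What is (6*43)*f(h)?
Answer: -1548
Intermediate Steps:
(6*43)*f(h) = (6*43)*(-6) = 258*(-6) = -1548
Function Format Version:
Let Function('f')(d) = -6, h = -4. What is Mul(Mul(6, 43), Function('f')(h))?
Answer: -1548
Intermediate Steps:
Mul(Mul(6, 43), Function('f')(h)) = Mul(Mul(6, 43), -6) = Mul(258, -6) = -1548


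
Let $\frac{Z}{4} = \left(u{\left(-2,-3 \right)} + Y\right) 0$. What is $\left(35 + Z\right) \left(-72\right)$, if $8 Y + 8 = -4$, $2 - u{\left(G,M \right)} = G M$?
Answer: $-2520$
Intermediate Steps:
$u{\left(G,M \right)} = 2 - G M$
$Y = - \frac{3}{2}$ ($Y = -1 + \frac{1}{8} \left(-4\right) = -1 - \frac{1}{2} = - \frac{3}{2} \approx -1.5$)
$Z = 0$ ($Z = 4 \left(\left(2 - \left(-2\right) \left(-3\right)\right) - \frac{3}{2}\right) 0 = 4 \left(\left(2 - 6\right) - \frac{3}{2}\right) 0 = 4 \left(-4 - \frac{3}{2}\right) 0 = 4 \left(\left(- \frac{11}{2}\right) 0\right) = 4 \cdot 0 = 0$)
$\left(35 + Z\right) \left(-72\right) = \left(35 + 0\right) \left(-72\right) = 35 \left(-72\right) = -2520$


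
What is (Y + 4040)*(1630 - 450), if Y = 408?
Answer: 5248640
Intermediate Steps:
(Y + 4040)*(1630 - 450) = (408 + 4040)*(1630 - 450) = 4448*1180 = 5248640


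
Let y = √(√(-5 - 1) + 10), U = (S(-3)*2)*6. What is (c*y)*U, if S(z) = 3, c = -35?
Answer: -1260*√(10 + I*√6) ≈ -4013.8 - 484.43*I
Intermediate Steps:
U = 36 (U = (3*2)*6 = 6*6 = 36)
y = √(10 + I*√6) (y = √(√(-6) + 10) = √(I*√6 + 10) = √(10 + I*√6) ≈ 3.1856 + 0.38447*I)
(c*y)*U = -35*√(10 + I*√6)*36 = -1260*√(10 + I*√6)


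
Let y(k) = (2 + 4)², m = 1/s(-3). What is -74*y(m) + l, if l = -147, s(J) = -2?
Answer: -2811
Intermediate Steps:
m = -½ (m = 1/(-2) = -½ ≈ -0.50000)
y(k) = 36 (y(k) = 6² = 36)
-74*y(m) + l = -74*36 - 147 = -2664 - 147 = -2811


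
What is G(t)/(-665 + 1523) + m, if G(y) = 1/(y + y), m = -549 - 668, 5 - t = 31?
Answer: -54297673/44616 ≈ -1217.0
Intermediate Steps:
t = -26 (t = 5 - 1*31 = 5 - 31 = -26)
m = -1217
G(y) = 1/(2*y)
G(t)/(-665 + 1523) + m = ((½)/(-26))/(-665 + 1523) - 1217 = ((½)*(-1/26))/858 - 1217 = (1/858)*(-1/52) - 1217 = -1/44616 - 1217 = -54297673/44616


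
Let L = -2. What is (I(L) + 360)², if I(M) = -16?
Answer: 118336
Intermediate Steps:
(I(L) + 360)² = (-16 + 360)² = 344² = 118336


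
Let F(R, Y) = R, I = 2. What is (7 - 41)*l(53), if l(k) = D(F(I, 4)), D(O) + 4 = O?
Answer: 68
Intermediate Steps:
D(O) = -4 + O
l(k) = -2 (l(k) = -4 + 2 = -2)
(7 - 41)*l(53) = (7 - 41)*(-2) = -34*(-2) = 68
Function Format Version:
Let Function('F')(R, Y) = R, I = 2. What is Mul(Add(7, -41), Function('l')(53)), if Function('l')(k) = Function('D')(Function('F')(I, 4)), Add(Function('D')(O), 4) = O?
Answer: 68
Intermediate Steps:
Function('D')(O) = Add(-4, O)
Function('l')(k) = -2 (Function('l')(k) = Add(-4, 2) = -2)
Mul(Add(7, -41), Function('l')(53)) = Mul(Add(7, -41), -2) = Mul(-34, -2) = 68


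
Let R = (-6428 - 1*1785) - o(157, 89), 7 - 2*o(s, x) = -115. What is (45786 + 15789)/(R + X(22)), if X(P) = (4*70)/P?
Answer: -677325/90874 ≈ -7.4535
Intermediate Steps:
o(s, x) = 61 (o(s, x) = 7/2 - ½*(-115) = 7/2 + 115/2 = 61)
X(P) = 280/P
R = -8274 (R = (-6428 - 1*1785) - 1*61 = (-6428 - 1785) - 61 = -8213 - 61 = -8274)
(45786 + 15789)/(R + X(22)) = (45786 + 15789)/(-8274 + 280/22) = 61575/(-8274 + 280*(1/22)) = 61575/(-8274 + 140/11) = 61575/(-90874/11) = 61575*(-11/90874) = -677325/90874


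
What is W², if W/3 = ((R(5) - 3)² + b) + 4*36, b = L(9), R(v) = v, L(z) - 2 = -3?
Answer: 194481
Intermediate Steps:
L(z) = -1 (L(z) = 2 - 3 = -1)
b = -1
W = 441 (W = 3*(((5 - 3)² - 1) + 4*36) = 3*((2² - 1) + 144) = 3*((4 - 1) + 144) = 3*(3 + 144) = 3*147 = 441)
W² = 441² = 194481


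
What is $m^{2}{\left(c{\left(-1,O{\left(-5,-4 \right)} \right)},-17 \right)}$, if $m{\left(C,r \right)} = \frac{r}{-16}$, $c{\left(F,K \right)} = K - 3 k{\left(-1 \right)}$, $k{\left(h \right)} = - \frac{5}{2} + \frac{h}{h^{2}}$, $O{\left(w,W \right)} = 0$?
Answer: $\frac{289}{256} \approx 1.1289$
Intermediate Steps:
$k{\left(h \right)} = - \frac{5}{2} + \frac{1}{h}$ ($k{\left(h \right)} = \left(-5\right) \frac{1}{2} + \frac{h}{h^{2}} = - \frac{5}{2} + \frac{1}{h}$)
$c{\left(F,K \right)} = \frac{21}{2} + K$ ($c{\left(F,K \right)} = K - 3 \left(- \frac{5}{2} + \frac{1}{-1}\right) = K - 3 \left(- \frac{5}{2} - 1\right) = K - - \frac{21}{2} = K + \frac{21}{2} = \frac{21}{2} + K$)
$m{\left(C,r \right)} = - \frac{r}{16}$ ($m{\left(C,r \right)} = r \left(- \frac{1}{16}\right) = - \frac{r}{16}$)
$m^{2}{\left(c{\left(-1,O{\left(-5,-4 \right)} \right)},-17 \right)} = \left(\left(- \frac{1}{16}\right) \left(-17\right)\right)^{2} = \left(\frac{17}{16}\right)^{2} = \frac{289}{256}$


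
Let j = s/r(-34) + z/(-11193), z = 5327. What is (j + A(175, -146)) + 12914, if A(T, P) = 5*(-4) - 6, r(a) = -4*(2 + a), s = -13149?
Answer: 2616690077/204672 ≈ 12785.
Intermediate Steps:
r(a) = -8 - 4*a
A(T, P) = -26 (A(T, P) = -20 - 6 = -26)
j = -21122659/204672 (j = -13149/(-8 - 4*(-34)) + 5327/(-11193) = -13149/(-8 + 136) + 5327*(-1/11193) = -13149/128 - 761/1599 = -21122659/204672 ≈ -103.20)
(j + A(175, -146)) + 12914 = (-21122659/204672 - 26) + 12914 = -26444131/204672 + 12914 = 2616690077/204672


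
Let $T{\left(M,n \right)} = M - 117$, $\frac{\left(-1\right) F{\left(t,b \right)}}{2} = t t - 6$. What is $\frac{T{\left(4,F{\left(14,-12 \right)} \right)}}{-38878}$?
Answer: $\frac{113}{38878} \approx 0.0029065$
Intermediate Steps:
$F{\left(t,b \right)} = 12 - 2 t^{2}$ ($F{\left(t,b \right)} = - 2 \left(t t - 6\right) = - 2 \left(t^{2} - 6\right) = - 2 \left(-6 + t^{2}\right) = 12 - 2 t^{2}$)
$T{\left(M,n \right)} = -117 + M$ ($T{\left(M,n \right)} = M - 117 = -117 + M$)
$\frac{T{\left(4,F{\left(14,-12 \right)} \right)}}{-38878} = \frac{-117 + 4}{-38878} = \left(-113\right) \left(- \frac{1}{38878}\right) = \frac{113}{38878}$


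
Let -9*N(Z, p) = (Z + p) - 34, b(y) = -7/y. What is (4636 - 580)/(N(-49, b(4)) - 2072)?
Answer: -48672/24751 ≈ -1.9665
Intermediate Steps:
N(Z, p) = 34/9 - Z/9 - p/9 (N(Z, p) = -((Z + p) - 34)/9 = -(-34 + Z + p)/9 = 34/9 - Z/9 - p/9)
(4636 - 580)/(N(-49, b(4)) - 2072) = (4636 - 580)/((34/9 - ⅑*(-49) - (-7)/(9*4)) - 2072) = 4056/((34/9 + 49/9 - (-7)/(9*4)) - 2072) = 4056/((34/9 + 49/9 - ⅑*(-7/4)) - 2072) = 4056/((34/9 + 49/9 + 7/36) - 2072) = 4056/(113/12 - 2072) = 4056/(-24751/12) = 4056*(-12/24751) = -48672/24751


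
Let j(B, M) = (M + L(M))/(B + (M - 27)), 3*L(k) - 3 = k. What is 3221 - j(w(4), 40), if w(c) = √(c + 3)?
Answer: 1563287/486 + 163*√7/486 ≈ 3217.5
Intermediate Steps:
L(k) = 1 + k/3
w(c) = √(3 + c)
j(B, M) = (1 + 4*M/3)/(-27 + B + M) (j(B, M) = (M + (1 + M/3))/(B + (M - 27)) = (1 + 4*M/3)/(B + (-27 + M)) = (1 + 4*M/3)/(-27 + B + M))
3221 - j(w(4), 40) = 3221 - (1 + (4/3)*40)/(-27 + √(3 + 4) + 40) = 3221 - (1 + 160/3)/(-27 + √7 + 40) = 3221 - 163/((13 + √7)*3) = 3221 - 163/(3*(13 + √7))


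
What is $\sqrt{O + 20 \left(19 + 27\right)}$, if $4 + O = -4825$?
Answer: $i \sqrt{3909} \approx 62.522 i$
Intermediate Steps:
$O = -4829$ ($O = -4 - 4825 = -4829$)
$\sqrt{O + 20 \left(19 + 27\right)} = \sqrt{-4829 + 20 \left(19 + 27\right)} = \sqrt{-4829 + 20 \cdot 46} = \sqrt{-4829 + 920} = \sqrt{-3909} = i \sqrt{3909}$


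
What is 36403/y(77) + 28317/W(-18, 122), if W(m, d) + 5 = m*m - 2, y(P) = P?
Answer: 13720160/24409 ≈ 562.09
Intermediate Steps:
W(m, d) = -7 + m² (W(m, d) = -5 + (m*m - 2) = -5 + (m² - 2) = -5 + (-2 + m²) = -7 + m²)
36403/y(77) + 28317/W(-18, 122) = 36403/77 + 28317/(-7 + (-18)²) = 36403*(1/77) + 28317/(-7 + 324) = 36403/77 + 28317/317 = 13720160/24409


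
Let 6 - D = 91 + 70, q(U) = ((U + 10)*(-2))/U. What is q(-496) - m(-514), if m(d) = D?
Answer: 18977/124 ≈ 153.04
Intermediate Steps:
q(U) = (-20 - 2*U)/U (q(U) = ((10 + U)*(-2))/U = (-20 - 2*U)/U)
D = -155 (D = 6 - (91 + 70) = 6 - 1*161 = 6 - 161 = -155)
m(d) = -155
q(-496) - m(-514) = (-2 - 20/(-496)) - 1*(-155) = (-2 - 20*(-1/496)) + 155 = (-2 + 5/124) + 155 = -243/124 + 155 = 18977/124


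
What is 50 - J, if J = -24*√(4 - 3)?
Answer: 74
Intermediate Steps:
J = -24 (J = -24*√1 = -24*1 = -24)
50 - J = 50 - 1*(-24) = 50 + 24 = 74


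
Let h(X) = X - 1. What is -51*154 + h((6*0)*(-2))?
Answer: -7855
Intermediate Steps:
h(X) = -1 + X
-51*154 + h((6*0)*(-2)) = -51*154 + (-1 + (6*0)*(-2)) = -7854 + (-1 + 0*(-2)) = -7854 + (-1 + 0) = -7854 - 1 = -7855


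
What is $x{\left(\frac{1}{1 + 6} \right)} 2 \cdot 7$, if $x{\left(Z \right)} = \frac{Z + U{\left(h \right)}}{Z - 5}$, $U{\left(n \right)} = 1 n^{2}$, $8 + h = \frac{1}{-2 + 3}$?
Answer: $- \frac{2408}{17} \approx -141.65$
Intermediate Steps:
$h = -7$ ($h = -8 + \frac{1}{-2 + 3} = -8 + 1^{-1} = -8 + 1 = -7$)
$U{\left(n \right)} = n^{2}$
$x{\left(Z \right)} = \frac{49 + Z}{-5 + Z}$ ($x{\left(Z \right)} = \frac{Z + \left(-7\right)^{2}}{Z - 5} = \frac{Z + 49}{-5 + Z} = \frac{49 + Z}{-5 + Z}$)
$x{\left(\frac{1}{1 + 6} \right)} 2 \cdot 7 = \frac{49 + \frac{1}{1 + 6}}{-5 + \frac{1}{1 + 6}} \cdot 2 \cdot 7 = \frac{49 + \frac{1}{7}}{-5 + \frac{1}{7}} \cdot 2 \cdot 7 = \frac{1}{- \frac{34}{7}} \cdot \frac{344}{7} \cdot 2 \cdot 7 = \left(- \frac{7}{34}\right) \frac{344}{7} \cdot 2 \cdot 7 = \left(- \frac{172}{17}\right) 2 \cdot 7 = \left(- \frac{344}{17}\right) 7 = - \frac{2408}{17}$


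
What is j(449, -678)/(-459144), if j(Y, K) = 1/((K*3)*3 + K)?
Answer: 1/3112996320 ≈ 3.2123e-10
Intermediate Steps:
j(Y, K) = 1/(10*K) (j(Y, K) = 1/((3*K)*3 + K) = 1/(9*K + K) = 1/(10*K))
j(449, -678)/(-459144) = ((1/10)/(-678))/(-459144) = ((1/10)*(-1/678))*(-1/459144) = -1/6780*(-1/459144) = 1/3112996320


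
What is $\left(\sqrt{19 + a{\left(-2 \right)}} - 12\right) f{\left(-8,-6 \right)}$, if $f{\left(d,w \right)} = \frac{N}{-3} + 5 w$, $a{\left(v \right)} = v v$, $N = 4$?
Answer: $376 - \frac{94 \sqrt{23}}{3} \approx 225.73$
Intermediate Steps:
$a{\left(v \right)} = v^{2}$
$f{\left(d,w \right)} = - \frac{4}{3} + 5 w$ ($f{\left(d,w \right)} = \frac{4}{-3} + 5 w = 4 \left(- \frac{1}{3}\right) + 5 w = - \frac{4}{3} + 5 w$)
$\left(\sqrt{19 + a{\left(-2 \right)}} - 12\right) f{\left(-8,-6 \right)} = \left(\sqrt{19 + \left(-2\right)^{2}} - 12\right) \left(- \frac{4}{3} + 5 \left(-6\right)\right) = \left(\sqrt{19 + 4} - 12\right) \left(- \frac{4}{3} - 30\right) = \left(\sqrt{23} - 12\right) \left(- \frac{94}{3}\right) = \left(-12 + \sqrt{23}\right) \left(- \frac{94}{3}\right) = 376 - \frac{94 \sqrt{23}}{3}$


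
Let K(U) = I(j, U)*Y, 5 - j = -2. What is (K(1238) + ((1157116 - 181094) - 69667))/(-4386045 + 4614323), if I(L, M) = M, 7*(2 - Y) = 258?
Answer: 6042413/1597946 ≈ 3.7814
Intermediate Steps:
j = 7 (j = 5 - 1*(-2) = 5 + 2 = 7)
Y = -244/7 (Y = 2 - ⅐*258 = 2 - 258/7 = -244/7 ≈ -34.857)
K(U) = -244*U/7 (K(U) = U*(-244/7) = -244*U/7)
(K(1238) + ((1157116 - 181094) - 69667))/(-4386045 + 4614323) = (-244/7*1238 + ((1157116 - 181094) - 69667))/(-4386045 + 4614323) = (-302072/7 + (976022 - 69667))/228278 = (-302072/7 + 906355)*(1/228278) = (6042413/7)*(1/228278) = 6042413/1597946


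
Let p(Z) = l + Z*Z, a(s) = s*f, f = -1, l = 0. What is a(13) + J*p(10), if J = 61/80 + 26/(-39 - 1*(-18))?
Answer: -5087/84 ≈ -60.560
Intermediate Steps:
a(s) = -s (a(s) = s*(-1) = -s)
p(Z) = Z² (p(Z) = 0 + Z*Z = 0 + Z² = Z²)
J = -799/1680 (J = 61*(1/80) + 26/(-39 + 18) = 61/80 + 26/(-21) = 61/80 + 26*(-1/21) = 61/80 - 26/21 = -799/1680 ≈ -0.47560)
a(13) + J*p(10) = -1*13 - 799/1680*10² = -13 - 799/1680*100 = -13 - 3995/84 = -5087/84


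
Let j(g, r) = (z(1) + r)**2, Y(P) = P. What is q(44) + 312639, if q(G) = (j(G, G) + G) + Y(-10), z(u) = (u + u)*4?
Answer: 315377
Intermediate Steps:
z(u) = 8*u (z(u) = (2*u)*4 = 8*u)
j(g, r) = (8 + r)**2 (j(g, r) = (8*1 + r)**2 = (8 + r)**2)
q(G) = -10 + G + (8 + G)**2 (q(G) = ((8 + G)**2 + G) - 10 = (G + (8 + G)**2) - 10 = -10 + G + (8 + G)**2)
q(44) + 312639 = (-10 + 44 + (8 + 44)**2) + 312639 = (-10 + 44 + 52**2) + 312639 = (-10 + 44 + 2704) + 312639 = 2738 + 312639 = 315377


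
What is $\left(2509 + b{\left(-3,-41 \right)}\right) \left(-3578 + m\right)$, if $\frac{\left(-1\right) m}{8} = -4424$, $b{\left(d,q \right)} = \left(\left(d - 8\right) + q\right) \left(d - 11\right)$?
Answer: $102981918$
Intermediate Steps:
$b{\left(d,q \right)} = \left(-11 + d\right) \left(-8 + d + q\right)$ ($b{\left(d,q \right)} = \left(\left(-8 + d\right) + q\right) \left(-11 + d\right) = \left(-8 + d + q\right) \left(-11 + d\right) = \left(-11 + d\right) \left(-8 + d + q\right)$)
$m = 35392$ ($m = \left(-8\right) \left(-4424\right) = 35392$)
$\left(2509 + b{\left(-3,-41 \right)}\right) \left(-3578 + m\right) = \left(2509 - \left(-719 - 9\right)\right) \left(-3578 + 35392\right) = \left(2509 + \left(88 + 9 + 57 + 451 + 123\right)\right) 31814 = \left(2509 + 728\right) 31814 = 3237 \cdot 31814 = 102981918$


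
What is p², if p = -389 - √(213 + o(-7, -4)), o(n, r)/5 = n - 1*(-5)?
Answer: (389 + √203)² ≈ 1.6261e+5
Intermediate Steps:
o(n, r) = 25 + 5*n (o(n, r) = 5*(n - 1*(-5)) = 5*(n + 5) = 5*(5 + n) = 25 + 5*n)
p = -389 - √203 (p = -389 - √(213 + (25 + 5*(-7))) = -389 - √(213 + (25 - 35)) = -389 - √(213 - 10) = -389 - √203 ≈ -403.25)
p² = (-389 - √203)²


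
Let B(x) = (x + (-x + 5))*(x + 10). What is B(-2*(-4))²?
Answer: 8100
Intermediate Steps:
B(x) = 50 + 5*x (B(x) = (x + (5 - x))*(10 + x) = 5*(10 + x) = 50 + 5*x)
B(-2*(-4))² = (50 + 5*(-2*(-4)))² = (50 + 5*8)² = (50 + 40)² = 90² = 8100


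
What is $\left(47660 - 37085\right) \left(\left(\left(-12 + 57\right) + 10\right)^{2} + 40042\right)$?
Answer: $455433525$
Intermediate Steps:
$\left(47660 - 37085\right) \left(\left(\left(-12 + 57\right) + 10\right)^{2} + 40042\right) = 10575 \left(\left(45 + 10\right)^{2} + 40042\right) = 10575 \left(55^{2} + 40042\right) = 10575 \left(3025 + 40042\right) = 10575 \cdot 43067 = 455433525$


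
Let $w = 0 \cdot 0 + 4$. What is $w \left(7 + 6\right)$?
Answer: $52$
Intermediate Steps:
$w = 4$ ($w = 0 + 4 = 4$)
$w \left(7 + 6\right) = 4 \left(7 + 6\right) = 4 \cdot 13 = 52$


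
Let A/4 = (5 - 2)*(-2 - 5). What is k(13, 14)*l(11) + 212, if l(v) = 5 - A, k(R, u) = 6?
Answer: 746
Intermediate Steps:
A = -84 (A = 4*((5 - 2)*(-2 - 5)) = 4*(3*(-7)) = 4*(-21) = -84)
l(v) = 89 (l(v) = 5 - 1*(-84) = 5 + 84 = 89)
k(13, 14)*l(11) + 212 = 6*89 + 212 = 534 + 212 = 746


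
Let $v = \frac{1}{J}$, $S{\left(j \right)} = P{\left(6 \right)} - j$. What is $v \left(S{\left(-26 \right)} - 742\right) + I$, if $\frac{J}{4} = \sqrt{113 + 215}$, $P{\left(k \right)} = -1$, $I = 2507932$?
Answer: $2507932 - \frac{717 \sqrt{82}}{656} \approx 2.5079 \cdot 10^{6}$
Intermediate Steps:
$S{\left(j \right)} = -1 - j$
$J = 8 \sqrt{82}$ ($J = 4 \sqrt{113 + 215} = 4 \sqrt{328} = 4 \cdot 2 \sqrt{82} = 8 \sqrt{82} \approx 72.443$)
$v = \frac{\sqrt{82}}{656}$ ($v = \frac{1}{8 \sqrt{82}} = \frac{\sqrt{82}}{656} \approx 0.013804$)
$v \left(S{\left(-26 \right)} - 742\right) + I = \frac{\sqrt{82}}{656} \left(\left(-1 - -26\right) - 742\right) + 2507932 = \frac{\sqrt{82}}{656} \left(\left(-1 + 26\right) - 742\right) + 2507932 = \frac{\sqrt{82}}{656} \left(25 - 742\right) + 2507932 = \frac{\sqrt{82}}{656} \left(-717\right) + 2507932 = - \frac{717 \sqrt{82}}{656} + 2507932 = 2507932 - \frac{717 \sqrt{82}}{656}$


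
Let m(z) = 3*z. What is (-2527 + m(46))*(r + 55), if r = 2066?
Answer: -5067069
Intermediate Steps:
(-2527 + m(46))*(r + 55) = (-2527 + 3*46)*(2066 + 55) = (-2527 + 138)*2121 = -2389*2121 = -5067069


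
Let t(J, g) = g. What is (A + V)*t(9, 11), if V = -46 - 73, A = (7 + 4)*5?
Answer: -704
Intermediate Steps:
A = 55 (A = 11*5 = 55)
V = -119
(A + V)*t(9, 11) = (55 - 119)*11 = -64*11 = -704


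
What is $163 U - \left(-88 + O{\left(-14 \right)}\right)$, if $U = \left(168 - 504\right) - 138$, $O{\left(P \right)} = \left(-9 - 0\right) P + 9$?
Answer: $-77309$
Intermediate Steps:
$O{\left(P \right)} = 9 - 9 P$ ($O{\left(P \right)} = \left(-9 + 0\right) P + 9 = - 9 P + 9 = 9 - 9 P$)
$U = -474$ ($U = -336 - 138 = -474$)
$163 U - \left(-88 + O{\left(-14 \right)}\right) = 163 \left(-474\right) - \left(-79 + 126\right) = -77262 + \left(\left(91 - 3\right) - \left(9 + 126\right)\right) = -77262 + \left(88 - 135\right) = -77262 - 47 = -77309$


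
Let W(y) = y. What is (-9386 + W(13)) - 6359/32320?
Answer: -302941719/32320 ≈ -9373.2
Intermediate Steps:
(-9386 + W(13)) - 6359/32320 = (-9386 + 13) - 6359/32320 = -9373 - 6359*1/32320 = -9373 - 6359/32320 = -302941719/32320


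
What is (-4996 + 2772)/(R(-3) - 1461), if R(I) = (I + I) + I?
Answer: 1112/735 ≈ 1.5129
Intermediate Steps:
R(I) = 3*I (R(I) = 2*I + I = 3*I)
(-4996 + 2772)/(R(-3) - 1461) = (-4996 + 2772)/(3*(-3) - 1461) = -2224/(-9 - 1461) = -2224/(-1470) = -2224*(-1/1470) = 1112/735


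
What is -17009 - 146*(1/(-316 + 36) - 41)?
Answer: -1543147/140 ≈ -11022.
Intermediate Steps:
-17009 - 146*(1/(-316 + 36) - 41) = -17009 - 146*(1/(-280) - 41) = -17009 - 146*(-1/280 - 41) = -17009 - 146*(-11481/280) = -17009 + 838113/140 = -1543147/140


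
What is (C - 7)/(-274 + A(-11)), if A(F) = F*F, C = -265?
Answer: 16/9 ≈ 1.7778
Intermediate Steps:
A(F) = F²
(C - 7)/(-274 + A(-11)) = (-265 - 7)/(-274 + (-11)²) = -272/(-274 + 121) = -272/(-153) = -272*(-1/153) = 16/9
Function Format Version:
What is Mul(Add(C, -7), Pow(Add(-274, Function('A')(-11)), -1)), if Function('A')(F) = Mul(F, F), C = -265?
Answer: Rational(16, 9) ≈ 1.7778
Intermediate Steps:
Function('A')(F) = Pow(F, 2)
Mul(Add(C, -7), Pow(Add(-274, Function('A')(-11)), -1)) = Mul(Add(-265, -7), Pow(Add(-274, Pow(-11, 2)), -1)) = Mul(-272, Pow(Add(-274, 121), -1)) = Mul(-272, Pow(-153, -1)) = Mul(-272, Rational(-1, 153)) = Rational(16, 9)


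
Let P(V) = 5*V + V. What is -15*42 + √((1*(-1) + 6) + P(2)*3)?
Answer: -630 + √41 ≈ -623.60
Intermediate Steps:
P(V) = 6*V
-15*42 + √((1*(-1) + 6) + P(2)*3) = -15*42 + √((1*(-1) + 6) + (6*2)*3) = -630 + √((-1 + 6) + 12*3) = -630 + √(5 + 36) = -630 + √41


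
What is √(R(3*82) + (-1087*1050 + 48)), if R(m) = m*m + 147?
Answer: 3*I*√120071 ≈ 1039.5*I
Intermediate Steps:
R(m) = 147 + m² (R(m) = m² + 147 = 147 + m²)
√(R(3*82) + (-1087*1050 + 48)) = √((147 + (3*82)²) + (-1087*1050 + 48)) = √((147 + 246²) + (-1141350 + 48)) = √((147 + 60516) - 1141302) = √(60663 - 1141302) = √(-1080639) = 3*I*√120071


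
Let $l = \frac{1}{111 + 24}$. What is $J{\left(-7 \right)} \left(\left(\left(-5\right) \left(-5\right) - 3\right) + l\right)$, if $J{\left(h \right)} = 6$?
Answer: $\frac{5942}{45} \approx 132.04$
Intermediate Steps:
$l = \frac{1}{135} \approx 0.0074074$
$J{\left(-7 \right)} \left(\left(\left(-5\right) \left(-5\right) - 3\right) + l\right) = 6 \left(\left(\left(-5\right) \left(-5\right) - 3\right) + \frac{1}{135}\right) = 6 \left(\left(25 - 3\right) + \frac{1}{135}\right) = 6 \left(22 + \frac{1}{135}\right) = 6 \cdot \frac{2971}{135} = \frac{5942}{45}$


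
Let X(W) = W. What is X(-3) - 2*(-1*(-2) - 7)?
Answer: 7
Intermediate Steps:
X(-3) - 2*(-1*(-2) - 7) = -3 - 2*(-1*(-2) - 7) = -3 - 2*(2 - 7) = -3 - 2*(-5) = -3 + 10 = 7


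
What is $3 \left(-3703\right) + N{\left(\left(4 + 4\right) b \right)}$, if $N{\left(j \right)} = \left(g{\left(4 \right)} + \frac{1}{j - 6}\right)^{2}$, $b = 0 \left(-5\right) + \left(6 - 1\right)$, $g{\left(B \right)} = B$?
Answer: $- \frac{12823235}{1156} \approx -11093.0$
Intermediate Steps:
$b = 5$ ($b = 0 + \left(6 - 1\right) = 0 + 5 = 5$)
$N{\left(j \right)} = \left(4 + \frac{1}{-6 + j}\right)^{2}$ ($N{\left(j \right)} = \left(4 + \frac{1}{j - 6}\right)^{2} = \left(4 + \frac{1}{-6 + j}\right)^{2}$)
$3 \left(-3703\right) + N{\left(\left(4 + 4\right) b \right)} = 3 \left(-3703\right) + \frac{\left(-23 + 4 \left(4 + 4\right) 5\right)^{2}}{\left(-6 + \left(4 + 4\right) 5\right)^{2}} = -11109 + \frac{\left(-23 + 4 \cdot 8 \cdot 5\right)^{2}}{\left(-6 + 8 \cdot 5\right)^{2}} = -11109 + \frac{\left(-23 + 4 \cdot 40\right)^{2}}{\left(-6 + 40\right)^{2}} = -11109 + \frac{\left(-23 + 160\right)^{2}}{1156} = -11109 + 137^{2} \cdot \frac{1}{1156} = -11109 + 18769 \cdot \frac{1}{1156} = -11109 + \frac{18769}{1156} = - \frac{12823235}{1156}$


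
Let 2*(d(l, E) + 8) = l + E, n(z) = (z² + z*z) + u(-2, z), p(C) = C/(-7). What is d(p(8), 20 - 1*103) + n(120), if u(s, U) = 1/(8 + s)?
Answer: 603752/21 ≈ 28750.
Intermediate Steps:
p(C) = -C/7 (p(C) = C*(-⅐) = -C/7)
n(z) = ⅙ + 2*z² (n(z) = (z² + z*z) + 1/(8 - 2) = (z² + z²) + 1/6 = 2*z² + ⅙ = ⅙ + 2*z²)
d(l, E) = -8 + E/2 + l/2 (d(l, E) = -8 + (l + E)/2 = -8 + (E + l)/2 = -8 + (E/2 + l/2) = -8 + E/2 + l/2)
d(p(8), 20 - 1*103) + n(120) = (-8 + (20 - 1*103)/2 + (-⅐*8)/2) + (⅙ + 2*120²) = (-8 + (20 - 103)/2 + (½)*(-8/7)) + (⅙ + 2*14400) = (-8 + (½)*(-83) - 4/7) + (⅙ + 28800) = (-8 - 83/2 - 4/7) + 172801/6 = -701/14 + 172801/6 = 603752/21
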